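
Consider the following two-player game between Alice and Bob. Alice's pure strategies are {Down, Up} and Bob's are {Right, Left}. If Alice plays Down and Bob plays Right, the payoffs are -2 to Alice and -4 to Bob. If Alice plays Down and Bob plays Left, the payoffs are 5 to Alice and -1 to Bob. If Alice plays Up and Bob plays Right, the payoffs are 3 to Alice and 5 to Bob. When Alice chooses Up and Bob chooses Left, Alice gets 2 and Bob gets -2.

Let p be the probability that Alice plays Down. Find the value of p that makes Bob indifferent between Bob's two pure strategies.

p = 7/10

Alice's mix must leave Bob indifferent between Right and Left.
  Bob's expected payoff from Right: p·(-4) + (1−p)·5 = -9p + 5
  Bob's expected payoff from Left: p·(-1) + (1−p)·(-2) = p - 2
  -9p + 5 = p - 2  ⇒  -10p = -7  ⇒  p = 7/10.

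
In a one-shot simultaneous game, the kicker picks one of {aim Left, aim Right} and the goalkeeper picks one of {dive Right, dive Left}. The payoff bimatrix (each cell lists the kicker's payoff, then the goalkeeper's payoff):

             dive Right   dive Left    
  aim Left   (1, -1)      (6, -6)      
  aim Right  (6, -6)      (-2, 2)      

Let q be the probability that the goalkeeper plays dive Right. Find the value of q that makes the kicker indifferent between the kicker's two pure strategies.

The kicker's indifference between aim Left and aim Right determines the goalkeeper's mixing probability q:
  the kicker's payoff to aim Left: q·1 + (1−q)·6 = -5q + 6
  the kicker's payoff to aim Right: q·6 + (1−q)·(-2) = 8q - 2
  -5q + 6 = 8q - 2  ⇒  -13q = -8  ⇒  q = 8/13.

q = 8/13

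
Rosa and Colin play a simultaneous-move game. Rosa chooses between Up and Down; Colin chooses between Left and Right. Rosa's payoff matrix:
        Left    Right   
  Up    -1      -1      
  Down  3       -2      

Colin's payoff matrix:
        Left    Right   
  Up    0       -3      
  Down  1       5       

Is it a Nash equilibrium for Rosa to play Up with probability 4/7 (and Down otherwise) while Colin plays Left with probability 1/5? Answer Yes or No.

Yes

Check Colin's indifference given Rosa's mix p = 4/7:
  payoff from Left = 3/7; payoff from Right = 3/7 — equal.
Check Rosa's indifference given Colin's mix q = 1/5:
  payoff from Up = -1; payoff from Down = -1 — equal.
Both players are indifferent, so neither can profitably deviate.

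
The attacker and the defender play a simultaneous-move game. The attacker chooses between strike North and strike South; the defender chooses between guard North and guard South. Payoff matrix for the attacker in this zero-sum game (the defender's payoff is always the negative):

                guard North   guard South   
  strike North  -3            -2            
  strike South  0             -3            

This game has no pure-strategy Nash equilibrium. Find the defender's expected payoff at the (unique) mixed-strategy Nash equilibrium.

9/4

The defender's indifference between guard North and guard South determines the attacker's mixing probability p:
  the defender's payoff from guard North: p·3 + (1−p)·0 = 3p
  the defender's payoff from guard South: p·2 + (1−p)·3 = -p + 3
  3p = -p + 3  ⇒  4p = 3  ⇒  p = 3/4.
At equilibrium the defender is indifferent across columns, so the defender's payoff equals the payoff from guard North: (3/4)·3 + (1/4)·0 = 9/4.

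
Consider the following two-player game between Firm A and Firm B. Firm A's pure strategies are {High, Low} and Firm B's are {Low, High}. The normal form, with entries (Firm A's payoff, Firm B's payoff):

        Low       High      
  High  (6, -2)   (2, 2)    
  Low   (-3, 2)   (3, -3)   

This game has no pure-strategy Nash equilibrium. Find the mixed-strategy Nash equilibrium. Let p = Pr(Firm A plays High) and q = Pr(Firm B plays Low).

p = 5/9, q = 1/10

Firm B's indifference between Low and High determines Firm A's mixing probability p:
  Firm B's payoff from Low: p·(-2) + (1−p)·2 = -4p + 2
  Firm B's payoff from High: p·2 + (1−p)·(-3) = 5p - 3
  -4p + 2 = 5p - 3  ⇒  -9p = -5  ⇒  p = 5/9.
Firm B's mix must leave Firm A indifferent between High and Low.
  Firm A's expected payoff from High: q·6 + (1−q)·2 = 4q + 2
  Firm A's expected payoff from Low: q·(-3) + (1−q)·3 = -6q + 3
  4q + 2 = -6q + 3  ⇒  10q = 1  ⇒  q = 1/10.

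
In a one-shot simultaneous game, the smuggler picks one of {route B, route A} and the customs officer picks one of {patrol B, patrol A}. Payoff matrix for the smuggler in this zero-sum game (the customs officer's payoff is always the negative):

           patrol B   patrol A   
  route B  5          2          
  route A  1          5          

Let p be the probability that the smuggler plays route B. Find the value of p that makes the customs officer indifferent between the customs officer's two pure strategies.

Set the customs officer's expected payoff from patrol B equal to that from patrol A:
  the customs officer's expected payoff from patrol B: p·(-5) + (1−p)·(-1) = -4p - 1
  the customs officer's expected payoff from patrol A: p·(-2) + (1−p)·(-5) = 3p - 5
  -4p - 1 = 3p - 5  ⇒  -7p = -4  ⇒  p = 4/7.

p = 4/7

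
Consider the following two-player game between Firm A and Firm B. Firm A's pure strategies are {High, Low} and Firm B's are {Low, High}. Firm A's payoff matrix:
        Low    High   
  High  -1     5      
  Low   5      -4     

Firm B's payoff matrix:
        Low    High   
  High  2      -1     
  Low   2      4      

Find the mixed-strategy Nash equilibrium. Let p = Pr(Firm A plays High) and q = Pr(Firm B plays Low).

p = 2/5, q = 3/5

Firm A's mix must leave Firm B indifferent between Low and High.
  Firm B's payoff to Low: p·2 + (1−p)·2 = 2
  Firm B's payoff to High: p·(-1) + (1−p)·4 = -5p + 4
  2 = -5p + 4  ⇒  5p = 2  ⇒  p = 2/5.
Firm B's mix must leave Firm A indifferent between High and Low.
  Firm A's payoff to High: q·(-1) + (1−q)·5 = -6q + 5
  Firm A's payoff to Low: q·5 + (1−q)·(-4) = 9q - 4
  -6q + 5 = 9q - 4  ⇒  -15q = -9  ⇒  q = 3/5.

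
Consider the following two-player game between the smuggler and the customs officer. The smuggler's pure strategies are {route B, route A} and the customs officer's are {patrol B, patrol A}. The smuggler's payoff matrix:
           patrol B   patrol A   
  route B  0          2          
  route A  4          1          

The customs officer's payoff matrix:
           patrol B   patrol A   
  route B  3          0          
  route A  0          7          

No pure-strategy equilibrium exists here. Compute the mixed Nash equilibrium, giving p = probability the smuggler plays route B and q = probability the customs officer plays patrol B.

p = 7/10, q = 1/5

For the customs officer to be willing to mix, the customs officer must be indifferent between patrol B and patrol A, which pins down the smuggler's mix.
  the customs officer's expected payoff from patrol B: p·3 + (1−p)·0 = 3p
  the customs officer's expected payoff from patrol A: p·0 + (1−p)·7 = -7p + 7
  3p = -7p + 7  ⇒  10p = 7  ⇒  p = 7/10.
The customs officer's mix must leave the smuggler indifferent between route B and route A.
  the smuggler's expected payoff from route B: q·0 + (1−q)·2 = -2q + 2
  the smuggler's expected payoff from route A: q·4 + (1−q)·1 = 3q + 1
  -2q + 2 = 3q + 1  ⇒  -5q = -1  ⇒  q = 1/5.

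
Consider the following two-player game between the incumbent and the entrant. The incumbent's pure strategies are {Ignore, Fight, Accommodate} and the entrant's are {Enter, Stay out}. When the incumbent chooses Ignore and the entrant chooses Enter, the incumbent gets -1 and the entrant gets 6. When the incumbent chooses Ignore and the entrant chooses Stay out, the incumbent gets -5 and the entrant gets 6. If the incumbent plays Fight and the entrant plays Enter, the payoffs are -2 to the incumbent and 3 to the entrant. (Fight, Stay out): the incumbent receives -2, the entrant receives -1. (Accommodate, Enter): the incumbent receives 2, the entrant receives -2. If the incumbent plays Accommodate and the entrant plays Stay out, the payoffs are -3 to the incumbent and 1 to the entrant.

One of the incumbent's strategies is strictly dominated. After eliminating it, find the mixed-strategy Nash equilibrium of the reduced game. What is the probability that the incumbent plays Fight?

The incumbent's strategy Ignore is strictly dominated by Accommodate: 2 > -1 and -3 > -5. Eliminate Ignore.
The entrant's indifference between Enter and Stay out determines the incumbent's mixing probability p:
  the entrant's expected payoff from Enter: p·3 + (1−p)·(-2) = 5p - 2
  the entrant's expected payoff from Stay out: p·(-1) + (1−p)·1 = -2p + 1
  5p - 2 = -2p + 1  ⇒  7p = 3  ⇒  p = 3/7.

p = 3/7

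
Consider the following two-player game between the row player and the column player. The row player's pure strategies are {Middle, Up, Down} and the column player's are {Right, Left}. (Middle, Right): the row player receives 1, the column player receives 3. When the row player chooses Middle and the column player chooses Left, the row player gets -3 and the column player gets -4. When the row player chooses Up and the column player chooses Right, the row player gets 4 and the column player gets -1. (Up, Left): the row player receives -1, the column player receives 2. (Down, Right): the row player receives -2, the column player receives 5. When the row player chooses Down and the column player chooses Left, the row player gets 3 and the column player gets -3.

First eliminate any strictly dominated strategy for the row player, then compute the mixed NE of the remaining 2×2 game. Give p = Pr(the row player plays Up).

p = 8/11

The row player's strategy Middle is strictly dominated by Up: 4 > 1 and -1 > -3. Eliminate Middle.
The column player's indifference between Right and Left determines the row player's mixing probability p:
  the column player's payoff to Right: p·(-1) + (1−p)·5 = -6p + 5
  the column player's payoff to Left: p·2 + (1−p)·(-3) = 5p - 3
  -6p + 5 = 5p - 3  ⇒  -11p = -8  ⇒  p = 8/11.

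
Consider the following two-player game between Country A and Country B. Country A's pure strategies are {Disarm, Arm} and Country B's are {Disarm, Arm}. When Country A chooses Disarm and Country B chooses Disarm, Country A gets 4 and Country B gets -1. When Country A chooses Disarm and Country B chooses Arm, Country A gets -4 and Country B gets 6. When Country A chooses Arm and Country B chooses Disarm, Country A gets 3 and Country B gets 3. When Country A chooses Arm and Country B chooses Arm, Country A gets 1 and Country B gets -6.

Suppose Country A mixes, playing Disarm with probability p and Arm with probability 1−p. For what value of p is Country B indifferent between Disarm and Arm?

Country A's mix must leave Country B indifferent between Disarm and Arm.
  Country B's payoff to Disarm: p·(-1) + (1−p)·3 = -4p + 3
  Country B's payoff to Arm: p·6 + (1−p)·(-6) = 12p - 6
  -4p + 3 = 12p - 6  ⇒  -16p = -9  ⇒  p = 9/16.

p = 9/16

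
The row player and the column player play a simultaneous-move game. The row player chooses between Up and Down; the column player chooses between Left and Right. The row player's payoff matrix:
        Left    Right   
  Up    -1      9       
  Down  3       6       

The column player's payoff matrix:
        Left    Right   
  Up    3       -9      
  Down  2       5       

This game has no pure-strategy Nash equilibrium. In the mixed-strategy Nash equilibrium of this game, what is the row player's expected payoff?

Set the row player's expected payoff from Up equal to that from Down:
  the row player's payoff from Up: q·(-1) + (1−q)·9 = -10q + 9
  the row player's payoff from Down: q·3 + (1−q)·6 = -3q + 6
  -10q + 9 = -3q + 6  ⇒  -7q = -3  ⇒  q = 3/7.
At equilibrium the row player is indifferent across rows, so the row player's payoff equals the payoff from Up: (3/7)·(-1) + (4/7)·9 = 33/7.

33/7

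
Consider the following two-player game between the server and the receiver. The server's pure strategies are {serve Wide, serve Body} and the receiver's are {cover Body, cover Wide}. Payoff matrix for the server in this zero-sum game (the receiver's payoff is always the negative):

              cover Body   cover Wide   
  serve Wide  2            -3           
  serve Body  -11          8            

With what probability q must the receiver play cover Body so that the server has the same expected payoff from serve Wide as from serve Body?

In a mixed equilibrium the server is indifferent between serve Wide and serve Body; this condition fixes q.
  the server's expected payoff from serve Wide: q·2 + (1−q)·(-3) = 5q - 3
  the server's expected payoff from serve Body: q·(-11) + (1−q)·8 = -19q + 8
  5q - 3 = -19q + 8  ⇒  24q = 11  ⇒  q = 11/24.

q = 11/24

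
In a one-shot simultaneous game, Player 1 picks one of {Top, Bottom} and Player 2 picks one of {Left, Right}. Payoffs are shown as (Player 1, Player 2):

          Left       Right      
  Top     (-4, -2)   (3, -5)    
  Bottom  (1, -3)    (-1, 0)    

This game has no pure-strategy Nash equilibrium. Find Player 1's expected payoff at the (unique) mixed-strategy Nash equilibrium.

Player 2's mix must leave Player 1 indifferent between Top and Bottom.
  Player 1's payoff to Top: q·(-4) + (1−q)·3 = -7q + 3
  Player 1's payoff to Bottom: q·1 + (1−q)·(-1) = 2q - 1
  -7q + 3 = 2q - 1  ⇒  -9q = -4  ⇒  q = 4/9.
At equilibrium Player 1 is indifferent across rows, so Player 1's payoff equals the payoff from Top: (4/9)·(-4) + (5/9)·3 = -1/9.

-1/9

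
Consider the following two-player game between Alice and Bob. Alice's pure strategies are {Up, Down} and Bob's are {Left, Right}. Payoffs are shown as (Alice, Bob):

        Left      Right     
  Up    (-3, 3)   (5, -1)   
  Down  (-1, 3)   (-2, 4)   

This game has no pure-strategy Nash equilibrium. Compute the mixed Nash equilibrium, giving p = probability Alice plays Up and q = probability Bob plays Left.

Set Bob's expected payoff from Left equal to that from Right:
  Bob's expected payoff from Left: p·3 + (1−p)·3 = 3
  Bob's expected payoff from Right: p·(-1) + (1−p)·4 = -5p + 4
  3 = -5p + 4  ⇒  5p = 1  ⇒  p = 1/5.
Alice's indifference between Up and Down determines Bob's mixing probability q:
  Alice's payoff from Up: q·(-3) + (1−q)·5 = -8q + 5
  Alice's payoff from Down: q·(-1) + (1−q)·(-2) = q - 2
  -8q + 5 = q - 2  ⇒  -9q = -7  ⇒  q = 7/9.

p = 1/5, q = 7/9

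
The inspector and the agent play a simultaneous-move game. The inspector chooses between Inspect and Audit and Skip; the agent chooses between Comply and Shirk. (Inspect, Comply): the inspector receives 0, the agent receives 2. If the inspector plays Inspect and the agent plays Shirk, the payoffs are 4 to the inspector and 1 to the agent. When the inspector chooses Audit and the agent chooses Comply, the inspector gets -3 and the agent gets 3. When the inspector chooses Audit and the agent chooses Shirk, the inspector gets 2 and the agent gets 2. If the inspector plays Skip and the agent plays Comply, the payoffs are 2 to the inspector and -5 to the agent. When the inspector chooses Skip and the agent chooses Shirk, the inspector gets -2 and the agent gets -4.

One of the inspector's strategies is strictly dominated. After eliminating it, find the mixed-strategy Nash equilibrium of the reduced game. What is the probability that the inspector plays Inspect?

p = 1/2

The inspector's strategy Audit is strictly dominated by Inspect: 0 > -3 and 4 > 2. Eliminate Audit.
The inspector's mix must leave the agent indifferent between Comply and Shirk.
  the agent's payoff from Comply: p·2 + (1−p)·(-5) = 7p - 5
  the agent's payoff from Shirk: p·1 + (1−p)·(-4) = 5p - 4
  7p - 5 = 5p - 4  ⇒  2p = 1  ⇒  p = 1/2.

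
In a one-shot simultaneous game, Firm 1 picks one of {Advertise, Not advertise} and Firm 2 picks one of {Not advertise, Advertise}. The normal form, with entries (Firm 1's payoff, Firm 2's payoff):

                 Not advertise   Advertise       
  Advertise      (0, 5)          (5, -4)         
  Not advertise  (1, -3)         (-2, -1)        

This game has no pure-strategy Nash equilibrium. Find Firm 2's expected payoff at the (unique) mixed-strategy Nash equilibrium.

-17/11

Firm 2's indifference between Not advertise and Advertise determines Firm 1's mixing probability p:
  Firm 2's payoff to Not advertise: p·5 + (1−p)·(-3) = 8p - 3
  Firm 2's payoff to Advertise: p·(-4) + (1−p)·(-1) = -3p - 1
  8p - 3 = -3p - 1  ⇒  11p = 2  ⇒  p = 2/11.
At equilibrium Firm 2 is indifferent across columns, so Firm 2's payoff equals the payoff from Not advertise: (2/11)·5 + (9/11)·(-3) = -17/11.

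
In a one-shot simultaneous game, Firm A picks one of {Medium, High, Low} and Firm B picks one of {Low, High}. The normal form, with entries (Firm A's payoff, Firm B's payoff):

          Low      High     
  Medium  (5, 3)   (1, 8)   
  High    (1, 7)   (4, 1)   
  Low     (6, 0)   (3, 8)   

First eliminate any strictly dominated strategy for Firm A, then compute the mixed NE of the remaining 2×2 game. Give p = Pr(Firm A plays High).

p = 4/7

Firm A's strategy Medium is strictly dominated by Low: 6 > 5 and 3 > 1. Eliminate Medium.
In a mixed equilibrium Firm B is indifferent between Low and High; this condition fixes p.
  Firm B's expected payoff from Low: p·7 + (1−p)·0 = 7p
  Firm B's expected payoff from High: p·1 + (1−p)·8 = -7p + 8
  7p = -7p + 8  ⇒  14p = 8  ⇒  p = 4/7.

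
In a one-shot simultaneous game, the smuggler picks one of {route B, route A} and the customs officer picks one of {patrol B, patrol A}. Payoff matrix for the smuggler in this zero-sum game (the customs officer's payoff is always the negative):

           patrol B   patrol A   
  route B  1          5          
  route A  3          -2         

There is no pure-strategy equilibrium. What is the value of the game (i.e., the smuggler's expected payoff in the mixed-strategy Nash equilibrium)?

In a mixed equilibrium the smuggler is indifferent between route B and route A; this condition fixes q.
  the smuggler's expected payoff from route B: q·1 + (1−q)·5 = -4q + 5
  the smuggler's expected payoff from route A: q·3 + (1−q)·(-2) = 5q - 2
  -4q + 5 = 5q - 2  ⇒  -9q = -7  ⇒  q = 7/9.
The value is the smuggler's expected payoff against this mix (using route B): (7/9)·1 + (2/9)·5 = 17/9.

v = 17/9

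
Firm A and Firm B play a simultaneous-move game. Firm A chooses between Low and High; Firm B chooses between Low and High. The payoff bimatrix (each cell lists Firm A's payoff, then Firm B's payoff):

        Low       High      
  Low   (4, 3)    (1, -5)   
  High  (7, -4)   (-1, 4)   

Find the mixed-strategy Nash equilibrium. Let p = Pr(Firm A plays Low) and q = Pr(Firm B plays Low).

p = 1/2, q = 2/5

In a mixed equilibrium Firm B is indifferent between Low and High; this condition fixes p.
  Firm B's payoff from Low: p·3 + (1−p)·(-4) = 7p - 4
  Firm B's payoff from High: p·(-5) + (1−p)·4 = -9p + 4
  7p - 4 = -9p + 4  ⇒  16p = 8  ⇒  p = 1/2.
Firm B's mix must leave Firm A indifferent between Low and High.
  Firm A's expected payoff from Low: q·4 + (1−q)·1 = 3q + 1
  Firm A's expected payoff from High: q·7 + (1−q)·(-1) = 8q - 1
  3q + 1 = 8q - 1  ⇒  -5q = -2  ⇒  q = 2/5.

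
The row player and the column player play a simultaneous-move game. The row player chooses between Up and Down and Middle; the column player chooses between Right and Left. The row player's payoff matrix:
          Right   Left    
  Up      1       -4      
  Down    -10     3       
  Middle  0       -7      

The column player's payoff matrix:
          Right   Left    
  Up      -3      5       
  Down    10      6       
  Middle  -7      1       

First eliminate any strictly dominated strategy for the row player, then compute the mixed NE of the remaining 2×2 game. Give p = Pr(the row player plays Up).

The row player's strategy Middle is strictly dominated by Up: 1 > 0 and -4 > -7. Eliminate Middle.
For the column player to be willing to mix, the column player must be indifferent between Right and Left, which pins down the row player's mix.
  the column player's payoff from Right: p·(-3) + (1−p)·10 = -13p + 10
  the column player's payoff from Left: p·5 + (1−p)·6 = -p + 6
  -13p + 10 = -p + 6  ⇒  -12p = -4  ⇒  p = 1/3.

p = 1/3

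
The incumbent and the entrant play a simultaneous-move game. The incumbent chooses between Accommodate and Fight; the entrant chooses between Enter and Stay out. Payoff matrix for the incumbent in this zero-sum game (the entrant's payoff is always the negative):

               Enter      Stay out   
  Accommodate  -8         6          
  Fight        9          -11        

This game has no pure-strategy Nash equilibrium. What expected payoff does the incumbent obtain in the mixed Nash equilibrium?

In a mixed equilibrium the incumbent is indifferent between Accommodate and Fight; this condition fixes q.
  the incumbent's expected payoff from Accommodate: q·(-8) + (1−q)·6 = -14q + 6
  the incumbent's expected payoff from Fight: q·9 + (1−q)·(-11) = 20q - 11
  -14q + 6 = 20q - 11  ⇒  -34q = -17  ⇒  q = 1/2.
At equilibrium the incumbent is indifferent across rows, so the incumbent's payoff equals the payoff from Accommodate: (1/2)·(-8) + (1/2)·6 = -1.

-1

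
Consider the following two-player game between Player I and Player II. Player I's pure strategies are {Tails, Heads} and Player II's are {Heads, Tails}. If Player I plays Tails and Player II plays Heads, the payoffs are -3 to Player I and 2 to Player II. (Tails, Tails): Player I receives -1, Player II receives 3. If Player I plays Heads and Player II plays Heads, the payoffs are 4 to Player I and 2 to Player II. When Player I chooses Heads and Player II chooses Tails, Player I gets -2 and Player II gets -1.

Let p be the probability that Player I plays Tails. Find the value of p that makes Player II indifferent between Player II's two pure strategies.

p = 3/4

For Player II to be willing to mix, Player II must be indifferent between Heads and Tails, which pins down Player I's mix.
  Player II's expected payoff from Heads: p·2 + (1−p)·2 = 2
  Player II's expected payoff from Tails: p·3 + (1−p)·(-1) = 4p - 1
  2 = 4p - 1  ⇒  -4p = -3  ⇒  p = 3/4.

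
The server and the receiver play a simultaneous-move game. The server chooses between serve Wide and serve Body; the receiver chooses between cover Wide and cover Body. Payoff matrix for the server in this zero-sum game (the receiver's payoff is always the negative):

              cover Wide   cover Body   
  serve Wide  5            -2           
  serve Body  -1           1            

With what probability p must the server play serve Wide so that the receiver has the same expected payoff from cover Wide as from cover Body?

For the receiver to be willing to mix, the receiver must be indifferent between cover Wide and cover Body, which pins down the server's mix.
  the receiver's payoff from cover Wide: p·(-5) + (1−p)·1 = -6p + 1
  the receiver's payoff from cover Body: p·2 + (1−p)·(-1) = 3p - 1
  -6p + 1 = 3p - 1  ⇒  -9p = -2  ⇒  p = 2/9.

p = 2/9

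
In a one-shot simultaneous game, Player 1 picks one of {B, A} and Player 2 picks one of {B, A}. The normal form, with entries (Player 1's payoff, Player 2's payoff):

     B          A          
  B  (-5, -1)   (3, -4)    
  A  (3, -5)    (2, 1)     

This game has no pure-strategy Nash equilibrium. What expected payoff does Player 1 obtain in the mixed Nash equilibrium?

19/9

Player 2's mix must leave Player 1 indifferent between B and A.
  Player 1's payoff from B: q·(-5) + (1−q)·3 = -8q + 3
  Player 1's payoff from A: q·3 + (1−q)·2 = q + 2
  -8q + 3 = q + 2  ⇒  -9q = -1  ⇒  q = 1/9.
At equilibrium Player 1 is indifferent across rows, so Player 1's payoff equals the payoff from B: (1/9)·(-5) + (8/9)·3 = 19/9.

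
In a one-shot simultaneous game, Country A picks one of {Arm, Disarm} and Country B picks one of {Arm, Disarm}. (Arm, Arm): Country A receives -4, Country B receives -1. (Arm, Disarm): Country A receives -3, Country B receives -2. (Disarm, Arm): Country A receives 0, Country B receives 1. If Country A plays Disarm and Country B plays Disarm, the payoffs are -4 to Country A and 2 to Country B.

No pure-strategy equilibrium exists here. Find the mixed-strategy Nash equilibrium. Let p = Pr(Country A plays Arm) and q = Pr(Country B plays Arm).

p = 1/2, q = 1/5

Country A's mix must leave Country B indifferent between Arm and Disarm.
  Country B's expected payoff from Arm: p·(-1) + (1−p)·1 = -2p + 1
  Country B's expected payoff from Disarm: p·(-2) + (1−p)·2 = -4p + 2
  -2p + 1 = -4p + 2  ⇒  2p = 1  ⇒  p = 1/2.
Country B's mix must leave Country A indifferent between Arm and Disarm.
  Country A's payoff to Arm: q·(-4) + (1−q)·(-3) = -q - 3
  Country A's payoff to Disarm: q·0 + (1−q)·(-4) = 4q - 4
  -q - 3 = 4q - 4  ⇒  -5q = -1  ⇒  q = 1/5.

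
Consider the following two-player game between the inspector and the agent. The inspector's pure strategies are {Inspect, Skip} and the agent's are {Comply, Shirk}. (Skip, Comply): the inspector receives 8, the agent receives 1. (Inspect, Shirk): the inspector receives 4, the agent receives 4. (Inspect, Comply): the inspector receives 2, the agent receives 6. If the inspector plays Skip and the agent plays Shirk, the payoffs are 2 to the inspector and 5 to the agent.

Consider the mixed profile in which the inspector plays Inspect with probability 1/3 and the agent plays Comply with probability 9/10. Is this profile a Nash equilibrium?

No

Given the inspector's mix p = 1/3, the agent's payoff from Comply is 8/3 but from Shirk is 14/3. The agent strictly prefers Shirk, so the agent would not mix.
So the proposed profile is not a Nash equilibrium.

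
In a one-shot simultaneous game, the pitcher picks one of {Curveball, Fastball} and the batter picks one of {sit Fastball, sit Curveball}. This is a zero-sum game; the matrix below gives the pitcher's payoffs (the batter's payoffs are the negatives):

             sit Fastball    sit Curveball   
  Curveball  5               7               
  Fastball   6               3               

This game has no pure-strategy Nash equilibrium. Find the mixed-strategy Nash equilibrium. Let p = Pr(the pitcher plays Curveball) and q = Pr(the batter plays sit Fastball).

p = 3/5, q = 4/5

For the batter to be willing to mix, the batter must be indifferent between sit Fastball and sit Curveball, which pins down the pitcher's mix.
  the batter's payoff to sit Fastball: p·(-5) + (1−p)·(-6) = p - 6
  the batter's payoff to sit Curveball: p·(-7) + (1−p)·(-3) = -4p - 3
  p - 6 = -4p - 3  ⇒  5p = 3  ⇒  p = 3/5.
Set the pitcher's expected payoff from Curveball equal to that from Fastball:
  the pitcher's payoff from Curveball: q·5 + (1−q)·7 = -2q + 7
  the pitcher's payoff from Fastball: q·6 + (1−q)·3 = 3q + 3
  -2q + 7 = 3q + 3  ⇒  -5q = -4  ⇒  q = 4/5.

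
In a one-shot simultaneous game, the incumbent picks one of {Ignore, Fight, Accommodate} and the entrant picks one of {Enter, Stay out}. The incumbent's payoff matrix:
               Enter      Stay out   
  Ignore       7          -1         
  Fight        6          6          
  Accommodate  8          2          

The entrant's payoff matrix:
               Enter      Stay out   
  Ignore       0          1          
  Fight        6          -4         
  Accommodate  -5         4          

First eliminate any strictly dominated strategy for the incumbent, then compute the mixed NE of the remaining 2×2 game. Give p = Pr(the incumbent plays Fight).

p = 9/19

The incumbent's strategy Ignore is strictly dominated by Accommodate: 8 > 7 and 2 > -1. Eliminate Ignore.
For the entrant to be willing to mix, the entrant must be indifferent between Enter and Stay out, which pins down the incumbent's mix.
  the entrant's payoff to Enter: p·6 + (1−p)·(-5) = 11p - 5
  the entrant's payoff to Stay out: p·(-4) + (1−p)·4 = -8p + 4
  11p - 5 = -8p + 4  ⇒  19p = 9  ⇒  p = 9/19.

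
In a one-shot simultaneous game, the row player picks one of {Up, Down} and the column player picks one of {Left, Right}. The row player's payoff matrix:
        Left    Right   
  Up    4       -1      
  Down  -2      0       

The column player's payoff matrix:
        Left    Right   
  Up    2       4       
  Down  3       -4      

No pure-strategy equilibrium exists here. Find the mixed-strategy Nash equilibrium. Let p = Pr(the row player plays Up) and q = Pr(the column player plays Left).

p = 7/9, q = 1/7

For the column player to be willing to mix, the column player must be indifferent between Left and Right, which pins down the row player's mix.
  the column player's expected payoff from Left: p·2 + (1−p)·3 = -p + 3
  the column player's expected payoff from Right: p·4 + (1−p)·(-4) = 8p - 4
  -p + 3 = 8p - 4  ⇒  -9p = -7  ⇒  p = 7/9.
For the row player to be willing to mix, the row player must be indifferent between Up and Down, which pins down the column player's mix.
  the row player's expected payoff from Up: q·4 + (1−q)·(-1) = 5q - 1
  the row player's expected payoff from Down: q·(-2) + (1−q)·0 = -2q
  5q - 1 = -2q  ⇒  7q = 1  ⇒  q = 1/7.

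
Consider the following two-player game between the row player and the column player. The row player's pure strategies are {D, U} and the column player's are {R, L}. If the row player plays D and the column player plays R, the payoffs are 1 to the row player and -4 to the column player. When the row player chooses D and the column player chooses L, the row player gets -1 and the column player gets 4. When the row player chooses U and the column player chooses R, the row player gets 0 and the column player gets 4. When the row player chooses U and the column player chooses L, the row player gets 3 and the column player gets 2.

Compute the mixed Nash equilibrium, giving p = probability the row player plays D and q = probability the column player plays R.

In a mixed equilibrium the column player is indifferent between R and L; this condition fixes p.
  the column player's payoff to R: p·(-4) + (1−p)·4 = -8p + 4
  the column player's payoff to L: p·4 + (1−p)·2 = 2p + 2
  -8p + 4 = 2p + 2  ⇒  -10p = -2  ⇒  p = 1/5.
The row player's indifference between D and U determines the column player's mixing probability q:
  the row player's expected payoff from D: q·1 + (1−q)·(-1) = 2q - 1
  the row player's expected payoff from U: q·0 + (1−q)·3 = -3q + 3
  2q - 1 = -3q + 3  ⇒  5q = 4  ⇒  q = 4/5.

p = 1/5, q = 4/5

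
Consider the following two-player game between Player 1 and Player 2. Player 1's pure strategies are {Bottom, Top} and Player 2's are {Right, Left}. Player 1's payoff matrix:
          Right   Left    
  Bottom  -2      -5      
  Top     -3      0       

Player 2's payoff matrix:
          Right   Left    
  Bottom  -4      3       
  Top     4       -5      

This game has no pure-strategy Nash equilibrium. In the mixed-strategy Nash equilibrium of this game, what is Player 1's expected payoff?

-5/2

Player 1's indifference between Bottom and Top determines Player 2's mixing probability q:
  Player 1's expected payoff from Bottom: q·(-2) + (1−q)·(-5) = 3q - 5
  Player 1's expected payoff from Top: q·(-3) + (1−q)·0 = -3q
  3q - 5 = -3q  ⇒  6q = 5  ⇒  q = 5/6.
At equilibrium Player 1 is indifferent across rows, so Player 1's payoff equals the payoff from Bottom: (5/6)·(-2) + (1/6)·(-5) = -5/2.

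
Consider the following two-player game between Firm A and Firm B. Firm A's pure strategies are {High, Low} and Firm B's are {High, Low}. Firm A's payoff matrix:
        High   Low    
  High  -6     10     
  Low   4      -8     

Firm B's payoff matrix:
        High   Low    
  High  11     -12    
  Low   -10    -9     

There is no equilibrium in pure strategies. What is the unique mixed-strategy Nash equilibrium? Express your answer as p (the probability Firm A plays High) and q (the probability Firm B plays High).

p = 1/24, q = 9/14

Firm B's indifference between High and Low determines Firm A's mixing probability p:
  Firm B's payoff from High: p·11 + (1−p)·(-10) = 21p - 10
  Firm B's payoff from Low: p·(-12) + (1−p)·(-9) = -3p - 9
  21p - 10 = -3p - 9  ⇒  24p = 1  ⇒  p = 1/24.
Set Firm A's expected payoff from High equal to that from Low:
  Firm A's payoff from High: q·(-6) + (1−q)·10 = -16q + 10
  Firm A's payoff from Low: q·4 + (1−q)·(-8) = 12q - 8
  -16q + 10 = 12q - 8  ⇒  -28q = -18  ⇒  q = 9/14.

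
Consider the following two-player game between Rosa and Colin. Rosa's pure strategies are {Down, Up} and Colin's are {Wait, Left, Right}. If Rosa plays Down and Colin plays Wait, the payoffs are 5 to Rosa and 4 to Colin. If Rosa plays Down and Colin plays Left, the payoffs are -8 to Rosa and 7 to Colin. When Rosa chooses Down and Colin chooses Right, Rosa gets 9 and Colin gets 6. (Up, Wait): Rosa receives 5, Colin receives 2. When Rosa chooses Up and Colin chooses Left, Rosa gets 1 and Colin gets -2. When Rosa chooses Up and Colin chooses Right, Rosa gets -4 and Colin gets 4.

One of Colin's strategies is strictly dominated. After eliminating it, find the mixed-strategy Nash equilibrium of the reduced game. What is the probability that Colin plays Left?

Colin's strategy Wait is strictly dominated by Right: 6 > 4 and 4 > 2. Eliminate Wait.
Colin's mix must leave Rosa indifferent between Down and Up.
  Rosa's expected payoff from Down: q·(-8) + (1−q)·9 = -17q + 9
  Rosa's expected payoff from Up: q·1 + (1−q)·(-4) = 5q - 4
  -17q + 9 = 5q - 4  ⇒  -22q = -13  ⇒  q = 13/22.

q = 13/22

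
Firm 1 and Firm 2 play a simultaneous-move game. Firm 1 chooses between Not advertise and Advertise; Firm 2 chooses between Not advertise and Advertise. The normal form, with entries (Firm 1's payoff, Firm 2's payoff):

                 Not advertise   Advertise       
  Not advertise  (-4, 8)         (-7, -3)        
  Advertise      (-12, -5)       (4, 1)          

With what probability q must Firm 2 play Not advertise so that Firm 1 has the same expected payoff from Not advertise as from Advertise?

q = 11/19

Set Firm 1's expected payoff from Not advertise equal to that from Advertise:
  Firm 1's payoff from Not advertise: q·(-4) + (1−q)·(-7) = 3q - 7
  Firm 1's payoff from Advertise: q·(-12) + (1−q)·4 = -16q + 4
  3q - 7 = -16q + 4  ⇒  19q = 11  ⇒  q = 11/19.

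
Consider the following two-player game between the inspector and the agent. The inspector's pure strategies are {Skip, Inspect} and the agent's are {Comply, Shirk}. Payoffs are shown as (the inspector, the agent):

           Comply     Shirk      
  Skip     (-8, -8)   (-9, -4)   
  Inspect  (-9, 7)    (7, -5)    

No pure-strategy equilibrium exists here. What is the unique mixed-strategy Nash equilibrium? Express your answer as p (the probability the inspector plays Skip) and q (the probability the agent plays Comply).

p = 3/4, q = 16/17

The agent's indifference between Comply and Shirk determines the inspector's mixing probability p:
  the agent's payoff to Comply: p·(-8) + (1−p)·7 = -15p + 7
  the agent's payoff to Shirk: p·(-4) + (1−p)·(-5) = p - 5
  -15p + 7 = p - 5  ⇒  -16p = -12  ⇒  p = 3/4.
The agent's mix must leave the inspector indifferent between Skip and Inspect.
  the inspector's payoff from Skip: q·(-8) + (1−q)·(-9) = q - 9
  the inspector's payoff from Inspect: q·(-9) + (1−q)·7 = -16q + 7
  q - 9 = -16q + 7  ⇒  17q = 16  ⇒  q = 16/17.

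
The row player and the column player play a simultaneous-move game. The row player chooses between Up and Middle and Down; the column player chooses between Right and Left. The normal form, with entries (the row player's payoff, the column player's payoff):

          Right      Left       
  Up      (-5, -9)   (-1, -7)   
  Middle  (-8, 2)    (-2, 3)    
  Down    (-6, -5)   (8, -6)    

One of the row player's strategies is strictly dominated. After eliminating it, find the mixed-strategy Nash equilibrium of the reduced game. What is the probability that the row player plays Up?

p = 1/3

The row player's strategy Middle is strictly dominated by Up: -5 > -8 and -1 > -2. Eliminate Middle.
In a mixed equilibrium the column player is indifferent between Right and Left; this condition fixes p.
  the column player's payoff from Right: p·(-9) + (1−p)·(-5) = -4p - 5
  the column player's payoff from Left: p·(-7) + (1−p)·(-6) = -p - 6
  -4p - 5 = -p - 6  ⇒  -3p = -1  ⇒  p = 1/3.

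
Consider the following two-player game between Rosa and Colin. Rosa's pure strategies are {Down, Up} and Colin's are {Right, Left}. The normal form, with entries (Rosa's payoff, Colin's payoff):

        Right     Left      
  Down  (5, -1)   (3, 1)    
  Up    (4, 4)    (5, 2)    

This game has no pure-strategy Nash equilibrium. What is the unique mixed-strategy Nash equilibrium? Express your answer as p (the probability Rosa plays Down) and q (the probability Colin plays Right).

Colin's indifference between Right and Left determines Rosa's mixing probability p:
  Colin's payoff from Right: p·(-1) + (1−p)·4 = -5p + 4
  Colin's payoff from Left: p·1 + (1−p)·2 = -p + 2
  -5p + 4 = -p + 2  ⇒  -4p = -2  ⇒  p = 1/2.
Rosa's indifference between Down and Up determines Colin's mixing probability q:
  Rosa's payoff from Down: q·5 + (1−q)·3 = 2q + 3
  Rosa's payoff from Up: q·4 + (1−q)·5 = -q + 5
  2q + 3 = -q + 5  ⇒  3q = 2  ⇒  q = 2/3.

p = 1/2, q = 2/3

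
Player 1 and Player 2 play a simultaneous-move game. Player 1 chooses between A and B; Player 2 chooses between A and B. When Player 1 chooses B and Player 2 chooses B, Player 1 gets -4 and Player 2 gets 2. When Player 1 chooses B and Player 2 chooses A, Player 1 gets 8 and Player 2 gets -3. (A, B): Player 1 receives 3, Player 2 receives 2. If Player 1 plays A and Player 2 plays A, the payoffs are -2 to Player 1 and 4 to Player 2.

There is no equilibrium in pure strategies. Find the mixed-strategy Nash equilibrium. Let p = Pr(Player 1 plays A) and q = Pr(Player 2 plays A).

p = 5/7, q = 7/17

Player 2's indifference between A and B determines Player 1's mixing probability p:
  Player 2's expected payoff from A: p·4 + (1−p)·(-3) = 7p - 3
  Player 2's expected payoff from B: p·2 + (1−p)·2 = 2
  7p - 3 = 2  ⇒  7p = 5  ⇒  p = 5/7.
Player 2's mix must leave Player 1 indifferent between A and B.
  Player 1's payoff to A: q·(-2) + (1−q)·3 = -5q + 3
  Player 1's payoff to B: q·8 + (1−q)·(-4) = 12q - 4
  -5q + 3 = 12q - 4  ⇒  -17q = -7  ⇒  q = 7/17.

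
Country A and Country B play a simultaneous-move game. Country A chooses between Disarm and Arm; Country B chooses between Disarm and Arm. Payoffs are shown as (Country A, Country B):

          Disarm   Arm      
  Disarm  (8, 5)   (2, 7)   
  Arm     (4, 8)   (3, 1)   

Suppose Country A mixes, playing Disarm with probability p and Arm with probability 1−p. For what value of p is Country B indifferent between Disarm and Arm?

For Country B to be willing to mix, Country B must be indifferent between Disarm and Arm, which pins down Country A's mix.
  Country B's payoff from Disarm: p·5 + (1−p)·8 = -3p + 8
  Country B's payoff from Arm: p·7 + (1−p)·1 = 6p + 1
  -3p + 8 = 6p + 1  ⇒  -9p = -7  ⇒  p = 7/9.

p = 7/9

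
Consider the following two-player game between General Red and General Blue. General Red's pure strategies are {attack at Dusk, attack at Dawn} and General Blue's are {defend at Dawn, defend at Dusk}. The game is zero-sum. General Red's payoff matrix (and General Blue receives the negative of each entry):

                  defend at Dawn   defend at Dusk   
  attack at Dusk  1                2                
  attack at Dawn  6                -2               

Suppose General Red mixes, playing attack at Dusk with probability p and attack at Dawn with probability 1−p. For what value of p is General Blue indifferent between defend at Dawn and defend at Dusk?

p = 8/9

For General Blue to be willing to mix, General Blue must be indifferent between defend at Dawn and defend at Dusk, which pins down General Red's mix.
  General Blue's payoff from defend at Dawn: p·(-1) + (1−p)·(-6) = 5p - 6
  General Blue's payoff from defend at Dusk: p·(-2) + (1−p)·2 = -4p + 2
  5p - 6 = -4p + 2  ⇒  9p = 8  ⇒  p = 8/9.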